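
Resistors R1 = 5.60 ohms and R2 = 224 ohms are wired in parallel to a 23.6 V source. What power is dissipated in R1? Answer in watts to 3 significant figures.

99.5 W

Parallel branches share the same voltage; P = V²/R gives the branch power in one step.
P_R1 = V² / R1 = (23.6)² / 5.60 Ω = 99.46 W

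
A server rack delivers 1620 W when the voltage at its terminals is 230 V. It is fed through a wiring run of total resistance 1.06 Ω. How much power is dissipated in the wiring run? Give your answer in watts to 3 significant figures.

52.6 W

The wiring run and load are in series, so the same current flows in both; the loss is I²R_line.
I = P / V = 1620 / 230 = 7.043 A through the wiring run.
P_line = I² R_line = (7.043)² × 1.06 = 52.59 W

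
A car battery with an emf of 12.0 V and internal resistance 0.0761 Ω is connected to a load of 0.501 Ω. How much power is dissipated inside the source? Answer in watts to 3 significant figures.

32.9 W

The source's internal resistance is just another series element carrying I; its dissipation is I²r.
I = ε / (r + R) = 12.0 / (0.0761 + 0.501) = 20.79 A
P_int = I² r = (20.79)² × 0.0761 = 32.90 W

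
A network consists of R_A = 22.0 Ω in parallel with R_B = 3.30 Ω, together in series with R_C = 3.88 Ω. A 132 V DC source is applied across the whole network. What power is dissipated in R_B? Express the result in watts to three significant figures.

954 W

Combine R_A and R_B into their parallel equivalent first, reducing the network to two series resistors.
R_p = (22.0×3.30)/(22.0+3.30) = 2.870 Ω
R_total = R_p + 3.88 = 2.870 + 3.88 = 6.750 Ω
I = V / R_total = 132 / 6.750 = 19.56 A
Voltage across the parallel pair: V_p = I × R_p = 19.56 × 2.870 = 56.12 V
Use P = V²/R for R_B with V = V_p.
P_R_B = (56.12)² / 3.30 = 954.4 W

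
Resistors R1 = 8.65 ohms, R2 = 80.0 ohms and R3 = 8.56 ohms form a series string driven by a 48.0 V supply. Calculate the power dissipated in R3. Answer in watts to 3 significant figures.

In a series string the same current flows through every resistor — find that current, then P = I²R for the one we want.
R_total = 8.65 + 80.0 + 8.56 = 97.21 Ω
I = V / R_total = 48.0 / 97.21 = 0.4938 A
P_R3 = I² × R3 = (0.4938)² × 8.56 = 2.087 W

2.09 W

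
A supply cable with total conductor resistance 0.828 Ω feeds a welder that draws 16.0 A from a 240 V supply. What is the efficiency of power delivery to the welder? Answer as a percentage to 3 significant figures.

94.5 %

The supply cable carries the full 16.0 A.
P_line = I² R_line = (16.00)² × 0.828 = 212.0 W
P_source = V I = 240 × 16.00 = 3840 W; P_load = 3628 W
η = P_load / P_source = 3628 / 3840 = 0.9448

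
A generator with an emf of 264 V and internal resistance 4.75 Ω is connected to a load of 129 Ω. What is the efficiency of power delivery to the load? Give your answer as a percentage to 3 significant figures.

The source delivers εI, of which I²R reaches the load and I²r is lost; since I is common, η = R/(R+r).
η = R / (R + r) = 129 / (129 + 4.75) = 0.9645

96.4 %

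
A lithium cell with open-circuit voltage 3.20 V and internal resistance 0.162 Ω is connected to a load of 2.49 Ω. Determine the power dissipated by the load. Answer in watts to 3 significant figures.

3.63 W

With r and R in series, I = ε/(r+R); the load dissipates I²R.
I = ε / (r + R) = 3.20 / (0.162 + 2.49) = 1.207 A
P_load = I² R = (1.207)² × 2.49 = 3.625 W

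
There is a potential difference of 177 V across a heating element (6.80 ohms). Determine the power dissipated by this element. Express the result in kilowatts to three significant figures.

4.61 kW

V and R are stated; P = V²/R avoids computing the current.
P = (177 V)² / 6.80 Ω = 4607 W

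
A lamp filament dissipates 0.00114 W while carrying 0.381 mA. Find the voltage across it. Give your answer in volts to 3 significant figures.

2.99 V

Rearranging the power relation for the two known quantities gives V = P / I.
V = 0.00114 / 0.0003810 = 2.992 V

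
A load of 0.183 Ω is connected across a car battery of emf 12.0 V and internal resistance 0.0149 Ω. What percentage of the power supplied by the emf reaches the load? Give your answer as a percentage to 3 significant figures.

Efficiency is P_load / P_total. With a series r and R sharing the same I, P = I²R for each, so η = R/(R+r).
η = R / (R + r) = 0.183 / (0.183 + 0.0149) = 0.9247

92.5 %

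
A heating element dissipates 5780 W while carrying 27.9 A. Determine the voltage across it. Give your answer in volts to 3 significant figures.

207 V

Rearranging the power relation for the two known quantities gives V = P / I.
V = 5780 / 27.90 = 207.2 V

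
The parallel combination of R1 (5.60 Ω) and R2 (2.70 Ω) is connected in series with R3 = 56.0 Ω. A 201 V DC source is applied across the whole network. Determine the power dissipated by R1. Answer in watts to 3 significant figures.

7.16 W

First find R_p for the parallel pair, then treat R_p + R3 as a series loop.
R_p = (5.60×2.70)/(5.60+2.70) = 1.822 Ω
R_total = R_p + 56.0 = 1.822 + 56.0 = 57.82 Ω
I = V / R_total = 201 / 57.82 = 3.476 A
Voltage across the parallel pair: V_p = I × R_p = 3.476 × 1.822 = 6.333 V
R1 has V_p across it, so P = V_p²/R1.
P_R1 = (6.333)² / 5.60 = 7.161 W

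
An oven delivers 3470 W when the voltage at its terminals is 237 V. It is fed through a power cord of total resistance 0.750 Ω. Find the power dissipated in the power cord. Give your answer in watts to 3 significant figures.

Only the current and the line resistance are needed for the I²R loss.
I = P / V = 3470 / 237 = 14.64 A through the power cord.
P_line = I² R_line = (14.64)² × 0.750 = 160.8 W

161 W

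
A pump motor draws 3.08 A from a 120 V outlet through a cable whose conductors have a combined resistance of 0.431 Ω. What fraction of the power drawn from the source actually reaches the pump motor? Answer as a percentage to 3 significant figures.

The cable carries the full 3.08 A.
P_line = I² R_line = (3.080)² × 0.431 = 4.089 W
P_source = V I = 120 × 3.080 = 369.6 W; P_load = 365.5 W
η = P_load / P_source = 365.5 / 369.6 = 0.9889

98.9 %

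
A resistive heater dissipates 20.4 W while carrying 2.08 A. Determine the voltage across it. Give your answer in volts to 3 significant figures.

9.81 V

From P = V I = I²R = V²/R, with the two given quantities we get V = P / I.
V = 20.4 / 2.080 = 9.808 V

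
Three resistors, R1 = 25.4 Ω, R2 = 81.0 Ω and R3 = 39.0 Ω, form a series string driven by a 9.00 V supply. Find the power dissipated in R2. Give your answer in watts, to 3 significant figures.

0.310 W

In a series string the same current flows through every resistor — find that current, then P = I²R for the one we want.
R_total = 25.4 + 81.0 + 39.0 = 145.4 Ω
I = V / R_total = 9.00 / 145.4 = 0.06190 A
P_R2 = I² × R2 = (0.06190)² × 81.0 = 0.3103 W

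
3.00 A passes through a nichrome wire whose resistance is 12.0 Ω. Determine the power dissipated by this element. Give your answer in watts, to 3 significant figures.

With I and R stated, P = I²R applies in one step.
P = (3.000 A)² × 12.0 Ω = 108.0 W

108 W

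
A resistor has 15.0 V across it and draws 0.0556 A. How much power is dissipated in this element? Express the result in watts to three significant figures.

0.834 W

V and I are known directly — P = V I, no intermediate step needed.
P = 15.0 V × 0.05560 A = 0.8340 W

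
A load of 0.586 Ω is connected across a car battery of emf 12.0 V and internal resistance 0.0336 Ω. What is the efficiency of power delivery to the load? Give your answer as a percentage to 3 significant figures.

94.6 %

η = P_load/(P_load+P_int) = I²R/(I²R+I²r) = R/(R+r) — the I² cancels for series elements.
η = R / (R + r) = 0.586 / (0.586 + 0.0336) = 0.9458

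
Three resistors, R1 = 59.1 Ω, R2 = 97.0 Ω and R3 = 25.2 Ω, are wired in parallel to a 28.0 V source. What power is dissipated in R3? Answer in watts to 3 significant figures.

Every branch has 28.0 V across it, so for R3 the power is simply V²/R.
P_R3 = V² / R3 = (28.0)² / 25.2 Ω = 31.11 W

31.1 W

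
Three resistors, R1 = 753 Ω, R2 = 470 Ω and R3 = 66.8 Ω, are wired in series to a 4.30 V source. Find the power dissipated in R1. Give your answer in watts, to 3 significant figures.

Series elements share the same current, so find I first, then use P = I²R.
R_total = 753 + 470 + 66.8 = 1290 Ω
I = V / R_total = 4.30 / 1290 = 0.003334 A
P_R1 = I² × R1 = (0.003334)² × 753 = 0.008369 W

0.00837 W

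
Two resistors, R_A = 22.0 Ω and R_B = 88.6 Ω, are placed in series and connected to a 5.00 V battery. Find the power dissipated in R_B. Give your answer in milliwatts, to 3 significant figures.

The current is common to all series resistors; compute it, then apply P = I²R for the target.
R_total = 22.0 + 88.6 = 110.6 Ω
I = V / R_total = 5.00 / 110.6 = 0.04521 A
P_R_B = I² × R_B = (0.04521)² × 88.6 = 0.1811 W

181 mW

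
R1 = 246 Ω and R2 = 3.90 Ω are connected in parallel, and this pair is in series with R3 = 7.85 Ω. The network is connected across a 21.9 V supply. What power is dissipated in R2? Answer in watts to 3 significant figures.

Collapse the R1‖R2 pair into one equivalent R_p; then R_p and R3 form a series string.
R_p = (246×3.90)/(246+3.90) = 3.839 Ω
R_total = R_p + 7.85 = 3.839 + 7.85 = 11.69 Ω
I = V / R_total = 21.9 / 11.69 = 1.874 A
Voltage across the parallel pair: V_p = I × R_p = 1.874 × 3.839 = 7.193 V
R2 sits across V_p; its power is V_p²/R.
P_R2 = (7.193)² / 3.90 = 13.27 W

13.3 W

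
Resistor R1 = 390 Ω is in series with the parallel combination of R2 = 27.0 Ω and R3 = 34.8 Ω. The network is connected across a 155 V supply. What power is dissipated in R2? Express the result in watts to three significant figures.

1.25 W

Reduce the parallel pair to R_p first; the network is then a simple series string.
R_p = (27.0×34.8)/(27.0+34.8) = 15.20 Ω
R_total = 390 + 15.20 = 405.2 Ω
I = V / R_total = 155 / 405.2 = 0.3825 A
Voltage across the parallel pair: V_p = I × R_p = 0.3825 × 15.20 = 5.816 V
R2 is across V_p, so use P = V²/R for that branch.
P_R2 = (5.816)² / 27.0 = 1.253 W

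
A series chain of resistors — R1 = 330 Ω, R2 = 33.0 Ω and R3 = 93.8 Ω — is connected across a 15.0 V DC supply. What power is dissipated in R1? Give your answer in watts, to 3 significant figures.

The current is common to all series resistors; compute it, then apply P = I²R for the target.
R_total = 330 + 33.0 + 93.8 = 456.8 Ω
I = V / R_total = 15.0 / 456.8 = 0.03284 A
P_R1 = I² × R1 = (0.03284)² × 330 = 0.3558 W

0.356 W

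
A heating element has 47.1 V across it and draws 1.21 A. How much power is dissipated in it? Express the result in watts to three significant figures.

57.0 W

With V and I both given, power follows immediately from P = V I.
P = 47.1 V × 1.210 A = 56.99 W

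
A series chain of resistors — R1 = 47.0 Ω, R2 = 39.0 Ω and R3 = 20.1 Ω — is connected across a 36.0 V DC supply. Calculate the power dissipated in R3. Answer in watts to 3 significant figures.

2.31 W

The current is common to all series resistors; compute it, then apply P = I²R for the target.
R_total = 47.0 + 39.0 + 20.1 = 106.1 Ω
I = V / R_total = 36.0 / 106.1 = 0.3393 A
P_R3 = I² × R3 = (0.3393)² × 20.1 = 2.314 W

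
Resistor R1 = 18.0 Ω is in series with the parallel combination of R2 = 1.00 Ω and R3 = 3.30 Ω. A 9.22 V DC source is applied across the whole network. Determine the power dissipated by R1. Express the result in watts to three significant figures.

4.34 W

Replace R2 and R3 with their parallel equivalent so the circuit becomes R1 in series with R_p.
R_p = (1.00×3.30)/(1.00+3.30) = 0.7674 Ω
R_total = 18.0 + 0.7674 = 18.77 Ω
I = V / R_total = 9.22 / 18.77 = 0.4913 A
The full supply current passes through R1: P = I²R.
P_R1 = (0.4913)² × 18.0 = 4.344 W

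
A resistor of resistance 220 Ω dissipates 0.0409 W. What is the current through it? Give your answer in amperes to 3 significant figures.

0.0136 A

From P = V I = I²R = V²/R, with the two given quantities we get I = √(P / R).
I = √(0.0409 / 220) = 0.01363 A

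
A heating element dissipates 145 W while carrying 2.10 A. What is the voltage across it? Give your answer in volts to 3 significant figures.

Inverting the appropriate power form: V = P / I.
V = 145 / 2.100 = 69.05 V

69.0 V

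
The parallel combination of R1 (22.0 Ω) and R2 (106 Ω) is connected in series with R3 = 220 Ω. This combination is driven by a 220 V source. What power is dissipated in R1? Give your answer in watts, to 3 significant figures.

Combine R1 and R2 into their parallel equivalent first, reducing the network to two series resistors.
R_p = (22.0×106)/(22.0+106) = 18.22 Ω
R_total = R_p + 220 = 18.22 + 220 = 238.2 Ω
I = V / R_total = 220 / 238.2 = 0.9235 A
Voltage across the parallel pair: V_p = I × R_p = 0.9235 × 18.22 = 16.83 V
Use P = V²/R for R1 with V = V_p.
P_R1 = (16.83)² / 22.0 = 12.87 W

12.9 W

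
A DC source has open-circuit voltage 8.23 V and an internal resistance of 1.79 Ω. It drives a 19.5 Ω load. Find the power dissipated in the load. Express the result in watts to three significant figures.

2.91 W

The internal resistance and the load are in series, so the same I flows through both; get I from ε/(r+R), then I²R for the load.
I = ε / (r + R) = 8.23 / (1.79 + 19.5) = 0.3866 A
P_load = I² R = (0.3866)² × 19.5 = 2.914 W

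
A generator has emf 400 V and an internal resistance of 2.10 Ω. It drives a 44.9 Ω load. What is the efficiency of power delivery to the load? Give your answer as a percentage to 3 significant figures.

Both r and R carry the same current, so the power split is just the resistance split: η = R/(R+r).
η = R / (R + r) = 44.9 / (44.9 + 2.10) = 0.9553

95.5 %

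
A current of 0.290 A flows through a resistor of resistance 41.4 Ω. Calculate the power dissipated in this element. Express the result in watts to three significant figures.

3.48 W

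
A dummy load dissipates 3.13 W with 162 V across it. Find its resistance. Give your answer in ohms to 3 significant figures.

The two known quantities fix the third via R = V² / P.
R = (162)² / 3.13 = 8385 Ω

8380 Ω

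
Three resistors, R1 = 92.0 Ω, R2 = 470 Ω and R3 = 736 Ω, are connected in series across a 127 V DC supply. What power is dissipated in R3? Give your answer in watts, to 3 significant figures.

Every series element carries the same I. Get I from the total resistance, then P = I² × R3.
R_total = 92.0 + 470 + 736 = 1298 Ω
I = V / R_total = 127 / 1298 = 0.09784 A
P_R3 = I² × R3 = (0.09784)² × 736 = 7.046 W

7.05 W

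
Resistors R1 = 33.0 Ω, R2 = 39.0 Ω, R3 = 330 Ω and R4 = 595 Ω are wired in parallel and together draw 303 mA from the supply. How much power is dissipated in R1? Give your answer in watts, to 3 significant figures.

We need the common branch voltage; get it from I_total × R_eq, then P = V²/R for the branch.
1/R_eq = 1/33.0 + 1/39.0 + 1/330 + 1/595 ⇒ R_eq = 16.49 Ω
V = I_total × R_eq = 0.3030 × 16.49 = 4.995 V
P_R1 = V² / R1 = (4.995)² / 33.0 = 0.7562 W

0.756 W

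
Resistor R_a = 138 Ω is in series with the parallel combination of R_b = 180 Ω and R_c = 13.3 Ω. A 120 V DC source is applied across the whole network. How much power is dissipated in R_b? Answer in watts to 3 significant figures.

0.543 W

Reduce the parallel pair to R_p first; the network is then a simple series string.
R_p = (180×13.3)/(180+13.3) = 12.38 Ω
R_total = 138 + 12.38 = 150.4 Ω
I = V / R_total = 120 / 150.4 = 0.7980 A
Voltage across the parallel pair: V_p = I × R_p = 0.7980 × 12.38 = 9.883 V
With V_p across R_b, its power is V_p²/R_b.
P_R_b = (9.883)² / 180 = 0.5426 W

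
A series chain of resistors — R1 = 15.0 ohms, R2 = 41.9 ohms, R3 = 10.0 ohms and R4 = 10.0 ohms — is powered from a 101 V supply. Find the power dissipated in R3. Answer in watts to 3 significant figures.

The current is common to all series resistors; compute it, then apply P = I²R for the target.
R_total = 15.0 + 41.9 + 10.0 + 10.0 = 76.90 Ω
I = V / R_total = 101 / 76.90 = 1.313 A
P_R3 = I² × R3 = (1.313)² × 10.0 = 17.25 W

17.3 W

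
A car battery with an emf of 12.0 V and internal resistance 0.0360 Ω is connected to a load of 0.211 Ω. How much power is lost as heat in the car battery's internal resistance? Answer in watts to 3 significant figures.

85.0 W

The source's internal resistance is just another series element carrying I; its dissipation is I²r.
I = ε / (r + R) = 12.0 / (0.0360 + 0.211) = 48.58 A
P_int = I² r = (48.58)² × 0.0360 = 84.97 W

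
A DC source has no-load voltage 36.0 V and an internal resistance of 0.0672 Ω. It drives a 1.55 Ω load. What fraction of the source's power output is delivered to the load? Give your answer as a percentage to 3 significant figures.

95.8 %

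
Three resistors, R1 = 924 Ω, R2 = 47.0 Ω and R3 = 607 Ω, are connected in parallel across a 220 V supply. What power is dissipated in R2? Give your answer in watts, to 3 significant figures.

1030 W

The supply voltage appears across each parallel branch — just use P = V²/R2.
P_R2 = V² / R2 = (220)² / 47.0 Ω = 1030 W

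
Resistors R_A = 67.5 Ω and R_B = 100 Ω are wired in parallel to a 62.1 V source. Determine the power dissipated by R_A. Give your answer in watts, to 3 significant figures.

57.1 W

R_A sits directly across the source, so P = V²/R with V = 62.1 V.
P_R_A = V² / R_A = (62.1)² / 67.5 Ω = 57.13 W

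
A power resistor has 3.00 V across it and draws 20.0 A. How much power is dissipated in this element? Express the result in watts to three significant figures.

60.0 W

Both the voltage across and the current through the element are known, so P = V I applies directly.
P = 3.00 V × 20.00 A = 60.00 W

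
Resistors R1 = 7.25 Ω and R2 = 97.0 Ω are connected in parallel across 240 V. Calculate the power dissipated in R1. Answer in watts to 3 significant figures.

7940 W

R1 sits directly across the source, so P = V²/R with V = 240 V.
P_R1 = V² / R1 = (240)² / 7.25 Ω = 7945 W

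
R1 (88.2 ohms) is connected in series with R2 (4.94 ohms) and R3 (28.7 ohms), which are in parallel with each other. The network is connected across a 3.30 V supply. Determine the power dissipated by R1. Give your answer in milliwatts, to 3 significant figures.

112 mW

First combine the parallel branches into one equivalent R_p, then R1 + R_p is a series pair.
R_p = (4.94×28.7)/(4.94+28.7) = 4.215 Ω
R_total = 88.2 + 4.215 = 92.41 Ω
I = V / R_total = 3.30 / 92.41 = 0.03571 A
The full supply current passes through R1: P = I²R.
P_R1 = (0.03571)² × 88.2 = 0.1125 W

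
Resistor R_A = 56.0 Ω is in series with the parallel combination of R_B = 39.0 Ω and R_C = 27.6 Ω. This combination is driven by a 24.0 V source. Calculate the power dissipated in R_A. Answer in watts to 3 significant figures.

Collapse R_B‖R_C to a single equivalent, reducing the network to two series elements.
R_p = (39.0×27.6)/(39.0+27.6) = 16.16 Ω
R_total = 56.0 + 16.16 = 72.16 Ω
I = V / R_total = 24.0 / 72.16 = 0.3326 A
R_A is in the main series path, so its power is I²R_A.
P_R_A = (0.3326)² × 56.0 = 6.194 W

6.19 W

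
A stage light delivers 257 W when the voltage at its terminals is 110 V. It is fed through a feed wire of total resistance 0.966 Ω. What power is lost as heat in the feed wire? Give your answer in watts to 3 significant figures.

Line loss is just I²R for the cable — we know both I and R_line directly.
I = P / V = 257 / 110 = 2.336 A through the feed wire.
P_line = I² R_line = (2.336)² × 0.966 = 5.273 W

5.27 W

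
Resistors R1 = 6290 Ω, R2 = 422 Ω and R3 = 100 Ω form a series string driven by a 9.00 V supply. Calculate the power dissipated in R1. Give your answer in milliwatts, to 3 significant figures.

In a series string the same current flows through every resistor — find that current, then P = I²R for the one we want.
R_total = 6290 + 422 + 100 = 6812 Ω
I = V / R_total = 9.00 / 6812 = 0.001321 A
P_R1 = I² × R1 = (0.001321)² × 6290 = 0.01098 W

11.0 mW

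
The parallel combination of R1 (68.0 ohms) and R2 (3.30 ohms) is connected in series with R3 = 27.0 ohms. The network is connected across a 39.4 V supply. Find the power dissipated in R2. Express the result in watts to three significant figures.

Combine R1 and R2 into their parallel equivalent first, reducing the network to two series resistors.
R_p = (68.0×3.30)/(68.0+3.30) = 3.147 Ω
R_total = R_p + 27.0 = 3.147 + 27.0 = 30.15 Ω
I = V / R_total = 39.4 / 30.15 = 1.307 A
Voltage across the parallel pair: V_p = I × R_p = 1.307 × 3.147 = 4.113 V
R2 sits across V_p; its power is V_p²/R.
P_R2 = (4.113)² / 3.30 = 5.127 W

5.13 W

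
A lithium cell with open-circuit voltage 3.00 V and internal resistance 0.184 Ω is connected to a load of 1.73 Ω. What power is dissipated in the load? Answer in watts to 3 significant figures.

Load and internal resistance form a series loop — compute the loop current, then the load power via I²R.
I = ε / (r + R) = 3.00 / (0.184 + 1.73) = 1.567 A
P_load = I² R = (1.567)² × 1.73 = 4.250 W

4.25 W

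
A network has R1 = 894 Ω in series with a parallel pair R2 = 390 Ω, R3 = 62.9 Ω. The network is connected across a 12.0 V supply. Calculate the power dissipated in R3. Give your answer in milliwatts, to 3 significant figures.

Reduce the parallel pair to R_p first; the network is then a simple series string.
R_p = (390×62.9)/(390+62.9) = 54.16 Ω
R_total = 894 + 54.16 = 948.2 Ω
I = V / R_total = 12.0 / 948.2 = 0.01266 A
Voltage across the parallel pair: V_p = I × R_p = 0.01266 × 54.16 = 0.6855 V
R3 is across V_p, so use P = V²/R for that branch.
P_R3 = (0.6855)² / 62.9 = 0.007471 W

7.47 mW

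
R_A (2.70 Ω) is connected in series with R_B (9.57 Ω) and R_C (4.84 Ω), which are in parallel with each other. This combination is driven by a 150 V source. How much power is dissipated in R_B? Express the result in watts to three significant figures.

First combine the parallel branches into one equivalent R_p, then R_A + R_p is a series pair.
R_p = (9.57×4.84)/(9.57+4.84) = 3.214 Ω
R_total = 2.70 + 3.214 = 5.914 Ω
I = V / R_total = 150 / 5.914 = 25.36 A
Voltage across the parallel pair: V_p = I × R_p = 25.36 × 3.214 = 81.52 V
R_B sees V_p directly, so P = V_p² / R_B.
P_R_B = (81.52)² / 9.57 = 694.5 W

694 W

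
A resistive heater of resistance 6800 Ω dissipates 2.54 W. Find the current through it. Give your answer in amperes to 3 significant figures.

Rearranging the power relation for the two known quantities gives I = √(P / R).
I = √(2.54 / 6800) = 0.01933 A

0.0193 A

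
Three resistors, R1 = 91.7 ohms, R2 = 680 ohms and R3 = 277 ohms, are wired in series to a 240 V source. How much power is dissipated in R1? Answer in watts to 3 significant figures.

Every series element carries the same I. Get I from the total resistance, then P = I² × R1.
R_total = 91.7 + 680 + 277 = 1049 Ω
I = V / R_total = 240 / 1049 = 0.2289 A
P_R1 = I² × R1 = (0.2289)² × 91.7 = 4.803 W

4.80 W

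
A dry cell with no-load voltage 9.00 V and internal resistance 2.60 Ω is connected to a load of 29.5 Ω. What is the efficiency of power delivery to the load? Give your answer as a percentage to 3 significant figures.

91.9 %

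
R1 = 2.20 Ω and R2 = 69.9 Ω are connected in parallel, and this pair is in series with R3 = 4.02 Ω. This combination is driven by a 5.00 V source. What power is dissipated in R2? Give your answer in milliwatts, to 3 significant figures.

First find R_p for the parallel pair, then treat R_p + R3 as a series loop.
R_p = (2.20×69.9)/(2.20+69.9) = 2.133 Ω
R_total = R_p + 4.02 = 2.133 + 4.02 = 6.153 Ω
I = V / R_total = 5.00 / 6.153 = 0.8126 A
Voltage across the parallel pair: V_p = I × R_p = 0.8126 × 2.133 = 1.733 V
R2 has V_p across it, so P = V_p²/R2.
P_R2 = (1.733)² / 69.9 = 0.04298 W

43.0 mW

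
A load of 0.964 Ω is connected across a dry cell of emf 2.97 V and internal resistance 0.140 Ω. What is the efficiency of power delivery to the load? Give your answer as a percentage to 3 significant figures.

87.3 %

The source delivers εI, of which I²R reaches the load and I²r is lost; since I is common, η = R/(R+r).
η = R / (R + r) = 0.964 / (0.964 + 0.140) = 0.8732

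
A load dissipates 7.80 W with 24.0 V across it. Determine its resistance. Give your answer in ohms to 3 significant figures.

Rearranging the power relation for the two known quantities gives R = V² / P.
R = (24.0)² / 7.80 = 73.85 Ω

73.8 Ω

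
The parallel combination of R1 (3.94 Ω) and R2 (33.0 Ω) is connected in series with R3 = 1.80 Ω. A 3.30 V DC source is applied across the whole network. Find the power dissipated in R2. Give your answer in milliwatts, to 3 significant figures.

Combine R1 and R2 into their parallel equivalent first, reducing the network to two series resistors.
R_p = (3.94×33.0)/(3.94+33.0) = 3.520 Ω
R_total = R_p + 1.80 = 3.520 + 1.80 = 5.320 Ω
I = V / R_total = 3.30 / 5.320 = 0.6203 A
Voltage across the parallel pair: V_p = I × R_p = 0.6203 × 3.520 = 2.183 V
R2 sits across V_p; its power is V_p²/R.
P_R2 = (2.183)² / 33.0 = 0.1445 W

144 mW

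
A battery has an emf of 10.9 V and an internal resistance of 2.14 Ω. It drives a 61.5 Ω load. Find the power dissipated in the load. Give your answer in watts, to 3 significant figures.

1.80 W

Find the circuit current first, then P = I²R for the load (series elements share I).
I = ε / (r + R) = 10.9 / (2.14 + 61.5) = 0.1713 A
P_load = I² R = (0.1713)² × 61.5 = 1.804 W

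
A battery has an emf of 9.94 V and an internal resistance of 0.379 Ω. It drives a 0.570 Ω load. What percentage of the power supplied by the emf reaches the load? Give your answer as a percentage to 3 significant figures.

Both r and R carry the same current, so the power split is just the resistance split: η = R/(R+r).
η = R / (R + r) = 0.570 / (0.570 + 0.379) = 0.6006

60.1 %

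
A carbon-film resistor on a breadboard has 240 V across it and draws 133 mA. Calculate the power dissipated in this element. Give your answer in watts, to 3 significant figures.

31.9 W

With V and I both given, power follows immediately from P = V I.
P = 240 V × 0.1330 A = 31.92 W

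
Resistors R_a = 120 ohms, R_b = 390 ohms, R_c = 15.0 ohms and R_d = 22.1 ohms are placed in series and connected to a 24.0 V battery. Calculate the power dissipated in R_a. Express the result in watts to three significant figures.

Series elements share the same current, so find I first, then use P = I²R.
R_total = 120 + 390 + 15.0 + 22.1 = 547.1 Ω
I = V / R_total = 24.0 / 547.1 = 0.04387 A
P_R_a = I² × R_a = (0.04387)² × 120 = 0.2309 W

0.231 W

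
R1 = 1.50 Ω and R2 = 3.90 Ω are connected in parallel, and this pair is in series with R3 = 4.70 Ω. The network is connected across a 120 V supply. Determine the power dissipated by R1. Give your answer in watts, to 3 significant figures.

337 W

First find R_p for the parallel pair, then treat R_p + R3 as a series loop.
R_p = (1.50×3.90)/(1.50+3.90) = 1.083 Ω
R_total = R_p + 4.70 = 1.083 + 4.70 = 5.783 Ω
I = V / R_total = 120 / 5.783 = 20.75 A
Voltage across the parallel pair: V_p = I × R_p = 20.75 × 1.083 = 22.48 V
R1 has V_p across it, so P = V_p²/R1.
P_R1 = (22.48)² / 1.50 = 336.9 W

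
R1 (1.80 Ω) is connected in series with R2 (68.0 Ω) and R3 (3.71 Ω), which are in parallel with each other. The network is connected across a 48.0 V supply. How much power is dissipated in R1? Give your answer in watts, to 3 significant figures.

147 W

Collapse R2‖R3 to a single equivalent, reducing the network to two series elements.
R_p = (68.0×3.71)/(68.0+3.71) = 3.518 Ω
R_total = 1.80 + 3.518 = 5.318 Ω
I = V / R_total = 48.0 / 5.318 = 9.026 A
R1 carries the full series current, so P = I²R.
P_R1 = (9.026)² × 1.80 = 146.6 W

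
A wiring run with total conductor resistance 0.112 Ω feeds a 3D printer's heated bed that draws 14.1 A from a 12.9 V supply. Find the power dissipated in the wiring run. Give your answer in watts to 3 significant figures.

22.3 W

Only the current and the line resistance are needed for the I²R loss.
The wiring run carries the full 14.1 A.
P_line = I² R_line = (14.10)² × 0.112 = 22.27 W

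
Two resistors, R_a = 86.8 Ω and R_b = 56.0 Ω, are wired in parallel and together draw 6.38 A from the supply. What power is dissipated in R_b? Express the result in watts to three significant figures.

842 W

Parallel branches share V, not I — compute V via R_eq, then use V²/R for the target branch.
1/R_eq = 1/86.8 + 1/56.0 ⇒ R_eq = 34.04 Ω
V = I_total × R_eq = 6.380 × 34.04 = 217.2 V
P_R_b = V² / R_b = (217.2)² / 56.0 = 842.2 W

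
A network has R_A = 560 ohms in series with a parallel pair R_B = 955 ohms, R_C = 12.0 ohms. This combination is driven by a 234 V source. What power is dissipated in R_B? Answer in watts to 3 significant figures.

First combine the parallel branches into one equivalent R_p, then R_A + R_p is a series pair.
R_p = (955×12.0)/(955+12.0) = 11.85 Ω
R_total = 560 + 11.85 = 571.9 Ω
I = V / R_total = 234 / 571.9 = 0.4092 A
Voltage across the parallel pair: V_p = I × R_p = 0.4092 × 11.85 = 4.849 V
R_B sees V_p directly, so P = V_p² / R_B.
P_R_B = (4.849)² / 955 = 0.02463 W

0.0246 W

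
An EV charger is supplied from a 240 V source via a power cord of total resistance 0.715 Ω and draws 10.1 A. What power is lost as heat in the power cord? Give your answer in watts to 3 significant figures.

The power cord is a series resistance carrying the load current; its dissipation is I²R_line.
The power cord carries the full 10.1 A.
P_line = I² R_line = (10.10)² × 0.715 = 72.94 W

72.9 W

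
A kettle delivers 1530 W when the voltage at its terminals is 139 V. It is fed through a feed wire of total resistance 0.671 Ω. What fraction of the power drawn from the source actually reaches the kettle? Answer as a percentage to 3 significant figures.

95.0 %

I = P / V = 1530 / 139 = 11.01 A through the feed wire.
P_line = I² R_line = (11.01)² × 0.671 = 81.30 W
P_source = P_load + P_line = 1530 + 81.30 = 1611 W
η = P_load / P_source = 1530 / 1611 = 0.9495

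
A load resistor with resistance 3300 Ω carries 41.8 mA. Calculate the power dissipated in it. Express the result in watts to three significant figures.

Current and resistance are given, so P = I²R is the direct form.
P = (0.04180 A)² × 3300 Ω = 5.766 W

5.77 W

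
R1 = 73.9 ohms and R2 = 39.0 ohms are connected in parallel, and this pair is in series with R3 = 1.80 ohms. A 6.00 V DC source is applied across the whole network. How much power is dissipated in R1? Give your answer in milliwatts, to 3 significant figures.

425 mW

First find R_p for the parallel pair, then treat R_p + R3 as a series loop.
R_p = (73.9×39.0)/(73.9+39.0) = 25.53 Ω
R_total = R_p + 1.80 = 25.53 + 1.80 = 27.33 Ω
I = V / R_total = 6.00 / 27.33 = 0.2196 A
Voltage across the parallel pair: V_p = I × R_p = 0.2196 × 25.53 = 5.605 V
R1 has V_p across it, so P = V_p²/R1.
P_R1 = (5.605)² / 73.9 = 0.4251 W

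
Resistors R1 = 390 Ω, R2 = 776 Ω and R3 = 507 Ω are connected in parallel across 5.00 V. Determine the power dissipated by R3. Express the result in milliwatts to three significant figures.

49.3 mW

The supply voltage appears across each parallel branch — just use P = V²/R3.
P_R3 = V² / R3 = (5.00)² / 507 Ω = 0.04931 W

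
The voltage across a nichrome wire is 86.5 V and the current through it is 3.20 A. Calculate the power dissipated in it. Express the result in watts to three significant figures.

277 W

Both the voltage across and the current through the element are known, so P = V I applies directly.
P = 86.5 V × 3.200 A = 276.8 W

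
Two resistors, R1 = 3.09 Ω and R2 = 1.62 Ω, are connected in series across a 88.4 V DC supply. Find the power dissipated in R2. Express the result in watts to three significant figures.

Every series element carries the same I. Get I from the total resistance, then P = I² × R2.
R_total = 3.09 + 1.62 = 4.710 Ω
I = V / R_total = 88.4 / 4.710 = 18.77 A
P_R2 = I² × R2 = (18.77)² × 1.62 = 570.7 W

571 W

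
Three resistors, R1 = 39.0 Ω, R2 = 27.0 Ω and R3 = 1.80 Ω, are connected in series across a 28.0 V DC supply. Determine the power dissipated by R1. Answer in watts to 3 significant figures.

Since the resistors are in series they all carry the loop current I = V/R_total; the power in any one is I²R.
R_total = 39.0 + 27.0 + 1.80 = 67.80 Ω
I = V / R_total = 28.0 / 67.80 = 0.4130 A
P_R1 = I² × R1 = (0.4130)² × 39.0 = 6.652 W

6.65 W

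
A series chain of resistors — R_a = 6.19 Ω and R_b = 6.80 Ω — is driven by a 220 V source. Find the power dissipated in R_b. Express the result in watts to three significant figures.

Every series element carries the same I. Get I from the total resistance, then P = I² × R_b.
R_total = 6.19 + 6.80 = 12.99 Ω
I = V / R_total = 220 / 12.99 = 16.94 A
P_R_b = I² × R_b = (16.94)² × 6.80 = 1950 W

1950 W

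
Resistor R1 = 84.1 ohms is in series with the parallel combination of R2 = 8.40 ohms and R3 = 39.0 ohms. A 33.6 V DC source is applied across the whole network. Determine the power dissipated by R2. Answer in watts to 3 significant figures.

First combine the parallel branches into one equivalent R_p, then R1 + R_p is a series pair.
R_p = (8.40×39.0)/(8.40+39.0) = 6.911 Ω
R_total = 84.1 + 6.911 = 91.01 Ω
I = V / R_total = 33.6 / 91.01 = 0.3692 A
Voltage across the parallel pair: V_p = I × R_p = 0.3692 × 6.911 = 2.552 V
R2 is across V_p, so use P = V²/R for that branch.
P_R2 = (2.552)² / 8.40 = 0.7751 W

0.775 W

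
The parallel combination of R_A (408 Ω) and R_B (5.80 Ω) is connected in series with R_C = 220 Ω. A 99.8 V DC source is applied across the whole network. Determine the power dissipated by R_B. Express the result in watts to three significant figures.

Reduce the parallel combination to a single R_p; the circuit then becomes R_p in series with the remaining resistor.
R_p = (408×5.80)/(408+5.80) = 5.719 Ω
R_total = R_p + 220 = 5.719 + 220 = 225.7 Ω
I = V / R_total = 99.8 / 225.7 = 0.4421 A
Voltage across the parallel pair: V_p = I × R_p = 0.4421 × 5.719 = 2.528 V
Use P = V²/R for R_B with V = V_p.
P_R_B = (2.528)² / 5.80 = 1.102 W

1.10 W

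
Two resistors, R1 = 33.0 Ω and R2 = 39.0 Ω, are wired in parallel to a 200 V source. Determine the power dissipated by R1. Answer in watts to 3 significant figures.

1210 W

R1 sits directly across the source, so P = V²/R with V = 200 V.
P_R1 = V² / R1 = (200)² / 33.0 Ω = 1212 W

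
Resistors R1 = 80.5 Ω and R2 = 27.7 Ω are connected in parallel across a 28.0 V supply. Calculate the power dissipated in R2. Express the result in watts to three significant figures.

Every branch has 28.0 V across it, so for R2 the power is simply V²/R.
P_R2 = V² / R2 = (28.0)² / 27.7 Ω = 28.30 W

28.3 W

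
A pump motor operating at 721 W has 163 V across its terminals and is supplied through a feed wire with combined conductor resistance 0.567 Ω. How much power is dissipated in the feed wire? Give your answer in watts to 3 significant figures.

11.1 W

Only the current and the line resistance are needed for the I²R loss.
I = P / V = 721 / 163 = 4.423 A through the feed wire.
P_line = I² R_line = (4.423)² × 0.567 = 11.09 W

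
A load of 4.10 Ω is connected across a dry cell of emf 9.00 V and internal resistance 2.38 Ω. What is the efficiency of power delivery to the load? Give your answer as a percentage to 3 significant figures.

η = P_load/(P_load+P_int) = I²R/(I²R+I²r) = R/(R+r) — the I² cancels for series elements.
η = R / (R + r) = 4.10 / (4.10 + 2.38) = 0.6327

63.3 %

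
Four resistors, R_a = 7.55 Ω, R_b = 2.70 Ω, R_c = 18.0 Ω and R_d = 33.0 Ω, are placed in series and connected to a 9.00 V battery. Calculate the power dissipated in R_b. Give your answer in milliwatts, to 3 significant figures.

Series elements share the same current, so find I first, then use P = I²R.
R_total = 7.55 + 2.70 + 18.0 + 33.0 = 61.25 Ω
I = V / R_total = 9.00 / 61.25 = 0.1469 A
P_R_b = I² × R_b = (0.1469)² × 2.70 = 0.05830 W

58.3 mW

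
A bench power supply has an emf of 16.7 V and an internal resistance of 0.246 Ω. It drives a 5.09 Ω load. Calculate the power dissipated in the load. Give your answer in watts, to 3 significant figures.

The internal resistance and the load are in series, so the same I flows through both; get I from ε/(r+R), then I²R for the load.
I = ε / (r + R) = 16.7 / (0.246 + 5.09) = 3.130 A
P_load = I² R = (3.130)² × 5.09 = 49.86 W

49.9 W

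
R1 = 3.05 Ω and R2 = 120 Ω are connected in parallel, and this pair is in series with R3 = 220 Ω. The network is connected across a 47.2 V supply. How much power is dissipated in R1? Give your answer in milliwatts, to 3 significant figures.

130 mW

Combine R1 and R2 into their parallel equivalent first, reducing the network to two series resistors.
R_p = (3.05×120)/(3.05+120) = 2.974 Ω
R_total = R_p + 220 = 2.974 + 220 = 223.0 Ω
I = V / R_total = 47.2 / 223.0 = 0.2117 A
Voltage across the parallel pair: V_p = I × R_p = 0.2117 × 2.974 = 0.6296 V
R1 sits across V_p; its power is V_p²/R.
P_R1 = (0.6296)² / 3.05 = 0.1300 W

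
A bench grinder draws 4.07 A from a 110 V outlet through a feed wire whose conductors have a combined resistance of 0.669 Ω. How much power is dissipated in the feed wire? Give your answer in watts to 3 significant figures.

The feed wire and load are in series, so the same current flows in both; the loss is I²R_line.
The feed wire carries the full 4.07 A.
P_line = I² R_line = (4.070)² × 0.669 = 11.08 W

11.1 W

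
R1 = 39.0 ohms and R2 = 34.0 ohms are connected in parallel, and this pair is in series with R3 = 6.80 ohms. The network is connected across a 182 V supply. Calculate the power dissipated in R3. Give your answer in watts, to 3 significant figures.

361 W

Combine R1 and R2 into their parallel equivalent first, reducing the network to two series resistors.
R_p = (39.0×34.0)/(39.0+34.0) = 18.16 Ω
R_total = R_p + 6.80 = 18.16 + 6.80 = 24.96 Ω
I = V / R_total = 182 / 24.96 = 7.290 A
R3 carries the full series current, so P = I²R.
P_R3 = (7.290)² × 6.80 = 361.4 W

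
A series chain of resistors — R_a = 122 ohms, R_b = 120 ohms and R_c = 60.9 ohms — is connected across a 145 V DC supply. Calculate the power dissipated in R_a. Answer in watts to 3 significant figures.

28.0 W

Since the resistors are in series they all carry the loop current I = V/R_total; the power in any one is I²R.
R_total = 122 + 120 + 60.9 = 302.9 Ω
I = V / R_total = 145 / 302.9 = 0.4787 A
P_R_a = I² × R_a = (0.4787)² × 122 = 27.96 W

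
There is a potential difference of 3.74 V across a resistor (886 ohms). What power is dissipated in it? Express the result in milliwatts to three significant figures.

We know the drop across the element and its resistance — P = V²/R, one step.
P = (3.74 V)² / 886 Ω = 0.01579 W

15.8 mW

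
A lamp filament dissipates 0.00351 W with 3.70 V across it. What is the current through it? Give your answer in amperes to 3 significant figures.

Rearranging the power relation for the two known quantities gives I = P / V.
I = 0.00351 / 3.70 = 0.0009486 A

0.000949 A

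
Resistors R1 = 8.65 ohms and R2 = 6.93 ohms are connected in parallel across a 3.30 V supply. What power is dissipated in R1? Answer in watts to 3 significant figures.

1.26 W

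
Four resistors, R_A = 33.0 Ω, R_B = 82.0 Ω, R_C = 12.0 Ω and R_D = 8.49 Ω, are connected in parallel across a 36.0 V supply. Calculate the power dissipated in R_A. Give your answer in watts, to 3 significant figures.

Every branch has 36.0 V across it, so for R_A the power is simply V²/R.
P_R_A = V² / R_A = (36.0)² / 33.0 Ω = 39.27 W

39.3 W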